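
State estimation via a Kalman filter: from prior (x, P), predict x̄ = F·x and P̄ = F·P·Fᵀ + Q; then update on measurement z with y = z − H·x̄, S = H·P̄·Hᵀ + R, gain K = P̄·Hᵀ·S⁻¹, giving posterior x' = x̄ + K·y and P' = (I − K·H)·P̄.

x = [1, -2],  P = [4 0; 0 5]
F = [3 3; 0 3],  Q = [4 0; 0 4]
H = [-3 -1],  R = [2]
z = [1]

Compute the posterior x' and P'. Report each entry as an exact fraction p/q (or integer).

x̄ = F·x = [-3, -6]
P̄ = F·P·Fᵀ + Q = [85 45; 45 49]
y = z − H·x̄ = [-14]
S = H·P̄·Hᵀ + R = [1086]
K = P̄·Hᵀ·S⁻¹ = [-50/181; -92/543]
x' = x̄ + K·y = [157/181, -1970/543]
P' = (I − K·H)·P̄ = [385/181 -1055/181; -1055/181 9679/543]

x' = [157/181, -1970/543]
P' = [385/181 -1055/181; -1055/181 9679/543]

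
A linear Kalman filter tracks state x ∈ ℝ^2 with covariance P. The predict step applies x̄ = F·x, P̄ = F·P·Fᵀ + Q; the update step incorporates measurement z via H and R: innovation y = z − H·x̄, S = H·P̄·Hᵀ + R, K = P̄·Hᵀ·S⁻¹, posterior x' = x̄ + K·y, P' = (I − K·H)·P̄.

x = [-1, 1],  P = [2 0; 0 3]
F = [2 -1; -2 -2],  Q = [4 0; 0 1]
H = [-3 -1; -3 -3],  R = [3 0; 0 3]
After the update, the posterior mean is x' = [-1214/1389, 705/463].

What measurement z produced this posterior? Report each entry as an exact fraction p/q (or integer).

z = [1, -2]

x̄ = F·x = [-3, 0]
P̄ = F·P·Fᵀ + Q = [15 -2; -2 21]
S = H·P̄·Hᵀ + R = [147 174; 174 291]
K = P̄·Hᵀ·S⁻¹ = [-1909/4167 583/4167; 617/1389 -641/1389]
x' − x̄ = [2953/1389, 705/463] = K·y
y = (KᵀK)⁻¹·Kᵀ·(x' − x̄) = [-8, -11]
z = y + H·x̄ = [-8, -11] + [9, 9] = [1, -2]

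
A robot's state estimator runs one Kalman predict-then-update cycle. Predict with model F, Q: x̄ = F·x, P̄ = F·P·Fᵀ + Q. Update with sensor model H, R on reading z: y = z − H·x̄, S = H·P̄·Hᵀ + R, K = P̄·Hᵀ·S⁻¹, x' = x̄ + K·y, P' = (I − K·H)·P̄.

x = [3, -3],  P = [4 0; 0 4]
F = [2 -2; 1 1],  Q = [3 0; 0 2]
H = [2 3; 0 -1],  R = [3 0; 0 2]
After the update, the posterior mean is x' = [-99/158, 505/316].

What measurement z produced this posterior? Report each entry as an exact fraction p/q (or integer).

z = [3, -3]

x̄ = F·x = [12, 0]
P̄ = F·P·Fᵀ + Q = [35 0; 0 10]
S = H·P̄·Hᵀ + R = [233 -30; -30 12]
K = P̄·Hᵀ·S⁻¹ = [35/79 175/158; 5/158 -715/948]
x' − x̄ = [-1995/158, 505/316] = K·y
y = (KᵀK)⁻¹·Kᵀ·(x' − x̄) = [-21, -3]
z = y + H·x̄ = [-21, -3] + [24, 0] = [3, -3]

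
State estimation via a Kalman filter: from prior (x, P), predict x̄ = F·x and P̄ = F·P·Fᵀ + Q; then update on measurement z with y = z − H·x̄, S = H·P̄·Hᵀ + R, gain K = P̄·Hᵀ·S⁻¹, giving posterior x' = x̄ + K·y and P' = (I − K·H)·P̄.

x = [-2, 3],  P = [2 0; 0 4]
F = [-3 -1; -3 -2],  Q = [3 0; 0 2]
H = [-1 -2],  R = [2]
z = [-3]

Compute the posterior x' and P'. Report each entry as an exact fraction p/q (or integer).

x̄ = F·x = [3, 0]
P̄ = F·P·Fᵀ + Q = [25 26; 26 36]
y = z − H·x̄ = [0]
S = H·P̄·Hᵀ + R = [275]
K = P̄·Hᵀ·S⁻¹ = [-7/25; -98/275]
x' = x̄ + K·y = [3, 0]
P' = (I − K·H)·P̄ = [86/25 -36/25; -36/25 296/275]

x' = [3, 0]
P' = [86/25 -36/25; -36/25 296/275]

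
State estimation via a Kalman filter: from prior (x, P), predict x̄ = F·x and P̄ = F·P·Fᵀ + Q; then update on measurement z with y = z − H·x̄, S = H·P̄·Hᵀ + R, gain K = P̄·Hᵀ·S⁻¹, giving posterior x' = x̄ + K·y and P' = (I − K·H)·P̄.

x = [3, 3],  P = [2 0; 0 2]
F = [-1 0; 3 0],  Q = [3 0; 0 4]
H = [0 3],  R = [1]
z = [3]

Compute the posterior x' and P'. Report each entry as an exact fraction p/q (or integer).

x̄ = F·x = [-3, 9]
P̄ = F·P·Fᵀ + Q = [5 -6; -6 22]
y = z − H·x̄ = [-24]
S = H·P̄·Hᵀ + R = [199]
K = P̄·Hᵀ·S⁻¹ = [-18/199; 66/199]
x' = x̄ + K·y = [-165/199, 207/199]
P' = (I − K·H)·P̄ = [671/199 -6/199; -6/199 22/199]

x' = [-165/199, 207/199]
P' = [671/199 -6/199; -6/199 22/199]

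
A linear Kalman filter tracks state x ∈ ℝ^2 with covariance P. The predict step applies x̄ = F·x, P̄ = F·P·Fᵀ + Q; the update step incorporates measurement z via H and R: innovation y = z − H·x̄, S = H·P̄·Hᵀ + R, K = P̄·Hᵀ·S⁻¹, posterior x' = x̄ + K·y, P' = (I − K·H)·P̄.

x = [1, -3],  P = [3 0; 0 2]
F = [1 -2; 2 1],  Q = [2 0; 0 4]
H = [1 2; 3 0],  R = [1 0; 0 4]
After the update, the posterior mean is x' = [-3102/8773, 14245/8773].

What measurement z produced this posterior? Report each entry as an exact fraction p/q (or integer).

x̄ = F·x = [7, -1]
P̄ = F·P·Fᵀ + Q = [13 2; 2 18]
S = H·P̄·Hᵀ + R = [94 51; 51 121]
K = P̄·Hᵀ·S⁻¹ = [68/8773 2799/8773; 4292/8773 -1374/8773]
x' − x̄ = [-64513/8773, 23018/8773] = K·y
y = (KᵀK)⁻¹·Kᵀ·(x' − x̄) = [-2, -23]
z = y + H·x̄ = [-2, -23] + [5, 21] = [3, -2]

z = [3, -2]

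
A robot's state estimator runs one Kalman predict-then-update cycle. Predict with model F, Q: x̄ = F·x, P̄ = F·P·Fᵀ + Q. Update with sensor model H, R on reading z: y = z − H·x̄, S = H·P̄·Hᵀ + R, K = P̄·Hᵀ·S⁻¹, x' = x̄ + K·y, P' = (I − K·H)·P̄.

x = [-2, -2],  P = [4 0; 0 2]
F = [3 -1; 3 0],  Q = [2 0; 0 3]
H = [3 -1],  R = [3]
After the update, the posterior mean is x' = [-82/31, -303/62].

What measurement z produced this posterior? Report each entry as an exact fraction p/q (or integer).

z = [-3]

x̄ = F·x = [-4, -6]
P̄ = F·P·Fᵀ + Q = [40 36; 36 39]
S = H·P̄·Hᵀ + R = [186]
K = P̄·Hᵀ·S⁻¹ = [14/31; 23/62]
x' − x̄ = [42/31, 69/62] = K·y
y = (KᵀK)⁻¹·Kᵀ·(x' − x̄) = [3]
z = y + H·x̄ = [3] + [-6] = [-3]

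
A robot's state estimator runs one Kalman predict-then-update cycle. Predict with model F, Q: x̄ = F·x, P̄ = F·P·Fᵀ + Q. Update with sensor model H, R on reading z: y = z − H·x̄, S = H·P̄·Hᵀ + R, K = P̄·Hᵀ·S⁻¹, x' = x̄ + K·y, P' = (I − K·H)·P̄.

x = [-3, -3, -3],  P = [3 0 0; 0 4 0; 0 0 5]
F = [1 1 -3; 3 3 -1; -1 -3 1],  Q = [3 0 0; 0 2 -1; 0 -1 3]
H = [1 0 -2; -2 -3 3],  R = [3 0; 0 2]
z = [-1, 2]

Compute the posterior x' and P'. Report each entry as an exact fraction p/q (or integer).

x' = [171226/30127, -54051/30127, 83251/30127]
P' = [1090561/60254 -115011/30127 249880/30127; -115011/30127 48025/30127 -34983/30127; 249880/30127 -34983/30127 132797/30127]

x̄ = F·x = [3, -15, 9]
P̄ = F·P·Fᵀ + Q = [55 36 -30; 36 70 -51; -30 -51 47]
y = z − H·x̄ = [14, -64]
S = H·P̄·Hᵀ + R = [366 -1016; -1016 2985]
K = P̄·Hᵀ·S⁻¹ = [30347/60254 2056/30127; -15015/30127 -9501/30127; -5238/30127 1790/30127]
x' = x̄ + K·y = [171226/30127, -54051/30127, 83251/30127]
P' = (I − K·H)·P̄ = [1090561/60254 -115011/30127 249880/30127; -115011/30127 48025/30127 -34983/30127; 249880/30127 -34983/30127 132797/30127]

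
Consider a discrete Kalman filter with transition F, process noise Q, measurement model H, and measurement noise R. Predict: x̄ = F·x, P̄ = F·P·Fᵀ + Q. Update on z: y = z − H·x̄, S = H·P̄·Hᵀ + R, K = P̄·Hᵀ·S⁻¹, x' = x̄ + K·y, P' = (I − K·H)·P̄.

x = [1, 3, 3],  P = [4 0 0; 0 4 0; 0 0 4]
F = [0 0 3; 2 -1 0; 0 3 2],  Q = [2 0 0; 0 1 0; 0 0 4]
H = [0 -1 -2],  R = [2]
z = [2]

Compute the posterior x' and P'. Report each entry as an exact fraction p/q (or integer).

x' = [303/199, -106/199, -115/199]
P' = [5258/199 144/199 -24/199; 144/199 4170/199 -2088/199; -24/199 -2088/199 1144/199]

x̄ = F·x = [9, -1, 15]
P̄ = F·P·Fᵀ + Q = [38 0 24; 0 21 -12; 24 -12 56]
y = z − H·x̄ = [31]
S = H·P̄·Hᵀ + R = [199]
K = P̄·Hᵀ·S⁻¹ = [-48/199; 3/199; -100/199]
x' = x̄ + K·y = [303/199, -106/199, -115/199]
P' = (I − K·H)·P̄ = [5258/199 144/199 -24/199; 144/199 4170/199 -2088/199; -24/199 -2088/199 1144/199]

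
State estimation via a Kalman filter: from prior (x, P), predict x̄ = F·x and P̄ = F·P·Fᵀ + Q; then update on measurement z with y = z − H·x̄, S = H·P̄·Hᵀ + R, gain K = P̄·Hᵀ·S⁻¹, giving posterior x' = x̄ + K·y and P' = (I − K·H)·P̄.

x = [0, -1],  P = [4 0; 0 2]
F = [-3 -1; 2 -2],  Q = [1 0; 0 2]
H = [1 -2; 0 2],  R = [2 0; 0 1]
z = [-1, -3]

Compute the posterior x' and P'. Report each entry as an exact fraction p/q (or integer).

x̄ = F·x = [1, 2]
P̄ = F·P·Fᵀ + Q = [39 -20; -20 26]
y = z − H·x̄ = [2, -7]
S = H·P̄·Hᵀ + R = [225 -144; -144 105]
K = P̄·Hᵀ·S⁻¹ = [845/963 88/107; -8/321 148/321]
x' = x̄ + K·y = [-2891/963, -410/321]
P' = (I − K·H)·P̄ = [2482/963 44/107; 44/107 74/321]

x' = [-2891/963, -410/321]
P' = [2482/963 44/107; 44/107 74/321]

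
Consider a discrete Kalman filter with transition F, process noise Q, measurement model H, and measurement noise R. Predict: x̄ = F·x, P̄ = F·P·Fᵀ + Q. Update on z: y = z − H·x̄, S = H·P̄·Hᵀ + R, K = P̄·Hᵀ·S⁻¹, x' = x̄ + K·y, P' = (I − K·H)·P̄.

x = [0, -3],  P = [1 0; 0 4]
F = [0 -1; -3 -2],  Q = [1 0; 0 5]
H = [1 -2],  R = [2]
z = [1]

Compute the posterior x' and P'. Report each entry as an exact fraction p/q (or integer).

x̄ = F·x = [3, 6]
P̄ = F·P·Fᵀ + Q = [5 8; 8 30]
y = z − H·x̄ = [10]
S = H·P̄·Hᵀ + R = [95]
K = P̄·Hᵀ·S⁻¹ = [-11/95; -52/95]
x' = x̄ + K·y = [35/19, 10/19]
P' = (I − K·H)·P̄ = [354/95 188/95; 188/95 146/95]

x' = [35/19, 10/19]
P' = [354/95 188/95; 188/95 146/95]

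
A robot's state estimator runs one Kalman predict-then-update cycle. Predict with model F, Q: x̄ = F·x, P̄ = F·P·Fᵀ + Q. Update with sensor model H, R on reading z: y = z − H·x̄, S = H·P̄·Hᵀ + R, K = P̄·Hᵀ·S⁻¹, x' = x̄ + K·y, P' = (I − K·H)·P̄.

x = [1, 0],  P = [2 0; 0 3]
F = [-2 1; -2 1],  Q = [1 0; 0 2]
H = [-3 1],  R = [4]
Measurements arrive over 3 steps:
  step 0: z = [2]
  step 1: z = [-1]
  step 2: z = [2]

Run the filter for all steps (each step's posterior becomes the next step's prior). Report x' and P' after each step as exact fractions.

step 0: x̄ = F·x = [-2, -2]
step 0: P̄ = F·P·Fᵀ + Q = [12 11; 11 13]
step 0: y = z − H·x̄ = [-2]
step 0: S = H·P̄·Hᵀ + R = [59]
step 0: K = P̄·Hᵀ·S⁻¹ = [-25/59; -20/59]
step 0: x' = x̄ + K·y = [-68/59, -78/59]
step 0: P' = (I − K·H)·P̄ = [83/59 149/59; 149/59 367/59]
step 1: x̄ = F·x = [58/59, 58/59]
step 1: P̄ = F·P·Fᵀ + Q = [162/59 103/59; 103/59 221/59]
step 1: y = z − H·x̄ = [57/59]
step 1: S = H·P̄·Hᵀ + R = [1297/59]
step 1: K = P̄·Hᵀ·S⁻¹ = [-383/1297; -88/1297]
step 1: x' = x̄ + K·y = [905/1297, 1190/1297]
step 1: P' = (I − K·H)·P̄ = [1075/1297 1693/1297; 1693/1297 4727/1297]
step 2: x̄ = F·x = [-620/1297, -620/1297]
step 2: P̄ = F·P·Fᵀ + Q = [3552/1297 2255/1297; 2255/1297 4849/1297]
step 2: y = z − H·x̄ = [1354/1297]
step 2: S = H·P̄·Hᵀ + R = [28475/1297]
step 2: K = P̄·Hᵀ·S⁻¹ = [-8401/28475; -1916/28475]
step 2: x' = x̄ + K·y = [-22382/28475, -15612/28475]
step 2: P' = (I − K·H)·P̄ = [23567/28475 37097/28475; 37097/28475 103627/28475]

step 0: x' = [-68/59, -78/59], P' = [83/59 149/59; 149/59 367/59]
step 1: x' = [905/1297, 1190/1297], P' = [1075/1297 1693/1297; 1693/1297 4727/1297]
step 2: x' = [-22382/28475, -15612/28475], P' = [23567/28475 37097/28475; 37097/28475 103627/28475]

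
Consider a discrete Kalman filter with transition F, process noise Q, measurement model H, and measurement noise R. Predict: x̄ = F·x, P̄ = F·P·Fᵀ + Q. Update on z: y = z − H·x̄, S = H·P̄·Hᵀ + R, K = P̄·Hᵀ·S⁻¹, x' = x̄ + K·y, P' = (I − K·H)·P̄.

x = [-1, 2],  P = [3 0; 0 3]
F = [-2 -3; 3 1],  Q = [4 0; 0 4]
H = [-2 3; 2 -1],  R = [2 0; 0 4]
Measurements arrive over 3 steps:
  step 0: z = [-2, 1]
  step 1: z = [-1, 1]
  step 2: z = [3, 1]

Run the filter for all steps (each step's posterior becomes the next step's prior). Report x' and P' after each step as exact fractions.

step 0: x' = [-1490/3893, -3871/3893], P' = [14099/7786 5077/3893; 5077/3893 4466/3893]
step 1: x' = [21940613/30802817, 4851957/30802817], P' = [40864544/30802817 28364304/30802817; 28364304/30802817 25988684/30802817]
step 2: x' = [455227172/609246757, 861204822/609246757], P' = [29879504196/22542130009 20746939828/22542130009; 20746939828/22542130009 19014681376/22542130009]

step 0: x̄ = F·x = [-4, -1]
step 0: P̄ = F·P·Fᵀ + Q = [43 -27; -27 34]
step 0: y = z − H·x̄ = [-7, 8]
step 0: S = H·P̄·Hᵀ + R = [804 -490; -490 318]
step 0: K = P̄·Hᵀ·S⁻¹ = [566/3893 4511/7786; 1622/3893 1422/3893]
step 0: x' = x̄ + K·y = [-1490/3893, -3871/3893]
step 0: P' = (I − K·H)·P̄ = [14099/7786 5077/3893; 5077/3893 4466/3893]
step 1: x̄ = F·x = [14593/3893, -8341/3893]
step 1: P̄ = F·P·Fᵀ + Q = [144888/3893 -111542/3893; -111542/3893 227891/7786]
step 1: y = z − H·x̄ = [50316/3893, -33634/3893]
step 1: S = H·P̄·Hᵀ + R = [5902703/7786 -3627449/7786; -3627449/7786 2310475/7786]
step 1: K = P̄·Hᵀ·S⁻¹ = [1681912/30802817 13341196/30802817; 10618722/30802817 7684981/30802817]
step 1: x' = x̄ + K·y = [21940613/30802817, 4851957/30802817]
step 1: P' = (I − K·H)·P̄ = [40864544/30802817 28364304/30802817; 28364304/30802817 25988684/30802817]
step 2: x̄ = F·x = [-58437097/30802817, 70673796/30802817]
step 2: P̄ = F·P·Fᵀ + Q = [860939248/30802817 -635160660/30802817; -635160660/30802817 687166672/30802817]
step 2: y = z − H·x̄ = [-236487131/30802817, 218350807/30802817]
step 2: S = H·P̄·Hᵀ + R = [17311790594/30802817 -10586542288/30802817; -10586542288/30802817 6794777572/30802817]
step 2: K = P̄·Hᵀ·S⁻¹ = [1240905546/22542130009 1393288163/3220304287; 7775082236/22542130009 802828510/3220304287]
step 2: x' = x̄ + K·y = [455227172/609246757, 861204822/609246757]
step 2: P' = (I − K·H)·P̄ = [29879504196/22542130009 20746939828/22542130009; 20746939828/22542130009 19014681376/22542130009]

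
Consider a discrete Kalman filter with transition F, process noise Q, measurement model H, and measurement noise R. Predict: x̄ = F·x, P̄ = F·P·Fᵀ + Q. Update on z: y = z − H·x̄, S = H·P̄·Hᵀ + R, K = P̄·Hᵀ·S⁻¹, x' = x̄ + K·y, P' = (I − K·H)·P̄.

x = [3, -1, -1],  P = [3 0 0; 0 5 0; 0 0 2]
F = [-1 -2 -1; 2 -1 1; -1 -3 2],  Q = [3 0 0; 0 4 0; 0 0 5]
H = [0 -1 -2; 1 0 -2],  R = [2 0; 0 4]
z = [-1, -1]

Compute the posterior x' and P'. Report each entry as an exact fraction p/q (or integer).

x' = [-5/2, 23/6, -5/4]
P' = [13 -115/11 125/22; -115/11 22961/1815 -7187/1210; 125/22 -7187/1210 7877/2420]

x̄ = F·x = [0, 6, -2]
P̄ = F·P·Fᵀ + Q = [28 2 29; 2 23 13; 29 13 61]
y = z − H·x̄ = [1, -5]
S = H·P̄·Hᵀ + R = [321 210; 210 160]
K = P̄·Hᵀ·S⁻¹ = [-5/11 9/22; -140/363 431/1210; -69/242 -501/2420]
x' = x̄ + K·y = [-5/2, 23/6, -5/4]
P' = (I − K·H)·P̄ = [13 -115/11 125/22; -115/11 22961/1815 -7187/1210; 125/22 -7187/1210 7877/2420]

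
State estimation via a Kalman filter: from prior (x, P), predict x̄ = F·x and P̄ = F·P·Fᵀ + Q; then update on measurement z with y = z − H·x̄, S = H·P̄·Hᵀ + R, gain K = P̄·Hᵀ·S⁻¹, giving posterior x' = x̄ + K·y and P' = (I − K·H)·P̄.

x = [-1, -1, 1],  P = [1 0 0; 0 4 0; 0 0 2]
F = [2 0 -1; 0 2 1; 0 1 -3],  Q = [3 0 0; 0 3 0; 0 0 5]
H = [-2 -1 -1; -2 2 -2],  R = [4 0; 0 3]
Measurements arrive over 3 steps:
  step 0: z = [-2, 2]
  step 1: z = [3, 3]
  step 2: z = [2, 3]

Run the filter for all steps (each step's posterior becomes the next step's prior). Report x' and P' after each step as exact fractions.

step 0: x̄ = F·x = [-3, -1, -4]
step 0: P̄ = F·P·Fᵀ + Q = [9 -2 6; -2 21 2; 6 2 27]
step 0: y = z − H·x̄ = [-13, -10]
step 0: S = H·P̄·Hᵀ + R = [108 88; 88 279]
step 0: K = P̄·Hᵀ·S⁻¹ = [-1573/11194 -434/5597; -8997/22388 1552/5597; -31/116 -4/29]
step 0: x' = x̄ + K·y = [-4453/11194, 32493/22388, 99/116]
step 0: P' = (I − K·H)·P̄ = [18314/5597 -15819/11194 -265/58; -15819/11194 38469/22388 315/116; -265/58 315/116 869/116]
step 1: x̄ = F·x = [-36919/22388, 84093/22388, -6207/5597]
step 1: P̄ = F·P·Fᵀ + Q = [937065/22388 -620439/22388 248205/5597; -620439/22388 631937/22388 -182547/5597; 248205/5597 -182547/5597 323773/5597]
step 1: y = z − H·x̄ = [52591/22388, -56129/5597]
step 1: S = H·P̄·Hᵀ + R = [5793989/22388 3068092/5597; 3068092/5597 7567779/5597]
step 1: K = P̄·Hᵀ·S⁻¹ = [-241529649/1106820475 -88578198/1106820475; -72579781/221364095 58420798/221364095; -139777808/1106820475 -164037066/1106820475]
step 1: x' = x̄ + K·y = [-1504277657/1106820475, 75117192/221364095, 89233181/1106820475]
step 1: P' = (I − K·H)·P̄ = [1909840389/1106820475 -107658909/221364095 -2315267637/1106820475; -107658909/221364095 48560923/44272819 262832327/221364095; -2315267637/1106820475 262832327/221364095 3875484871/1106820475]
step 2: x̄ = F·x = [-619557699/221364095, 840405101/1106820475, 107886417/1106820475]
step 2: P̄ = F·P·Fᵀ + Q = [963855136/44272819 -2657504319/221364095 4625461942/221364095; -2657504319/221364095 17308685136/1106820475 -15769216638/1106820475; 4625461942/221364095 -15769216638/1106820475 33742519479/1106820475]
step 2: y = z − H·x̄ = [-3033644522/1106820475, -4340152933/1106820475]
step 2: S = H·P̄·Hᵀ + R = [159684719299/1106820475 294592083736/1106820475; 294592083736/1106820475 721383177029/1106820475]
step 2: K = P̄·Hᵀ·S⁻¹ = [-5611980487709/25667554018621 -2014330952234/25667554018621; -8364076348596/25667554018621 6715106273826/25667554018621; -3193983986491/25667554018621 -3864812704302/25667554018621]
step 2: x' = x̄ + K·y = [-48558367407501/25667554018621, 16082273445653/25667554018621, 26411212400339/25667554018621]
step 2: P' = (I − K·H)·P̄ = [44305630674431/25667554018621 -12439602575973/25667554018621 -53723736822053/25667554018621; -12439602575973/25667554018621 27984283690548/25667554018621 30351226855782/25667554018621; -53723736822053/25667554018621 30351226855782/25667554018621 89872182734288/25667554018621]

step 0: x' = [-4453/11194, 32493/22388, 99/116], P' = [18314/5597 -15819/11194 -265/58; -15819/11194 38469/22388 315/116; -265/58 315/116 869/116]
step 1: x' = [-1504277657/1106820475, 75117192/221364095, 89233181/1106820475], P' = [1909840389/1106820475 -107658909/221364095 -2315267637/1106820475; -107658909/221364095 48560923/44272819 262832327/221364095; -2315267637/1106820475 262832327/221364095 3875484871/1106820475]
step 2: x' = [-48558367407501/25667554018621, 16082273445653/25667554018621, 26411212400339/25667554018621], P' = [44305630674431/25667554018621 -12439602575973/25667554018621 -53723736822053/25667554018621; -12439602575973/25667554018621 27984283690548/25667554018621 30351226855782/25667554018621; -53723736822053/25667554018621 30351226855782/25667554018621 89872182734288/25667554018621]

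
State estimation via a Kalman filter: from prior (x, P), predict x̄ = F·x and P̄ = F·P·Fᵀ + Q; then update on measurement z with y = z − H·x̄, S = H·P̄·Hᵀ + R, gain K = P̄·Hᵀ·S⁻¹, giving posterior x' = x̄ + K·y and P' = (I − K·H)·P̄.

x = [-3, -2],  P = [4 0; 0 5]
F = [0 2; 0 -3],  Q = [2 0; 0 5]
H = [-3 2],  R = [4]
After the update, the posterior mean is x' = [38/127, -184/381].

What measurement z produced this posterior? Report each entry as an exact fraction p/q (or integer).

z = [-2]

x̄ = F·x = [-4, 6]
P̄ = F·P·Fᵀ + Q = [22 -30; -30 50]
S = H·P̄·Hᵀ + R = [762]
K = P̄·Hᵀ·S⁻¹ = [-21/127; 95/381]
x' − x̄ = [546/127, -2470/381] = K·y
y = (KᵀK)⁻¹·Kᵀ·(x' − x̄) = [-26]
z = y + H·x̄ = [-26] + [24] = [-2]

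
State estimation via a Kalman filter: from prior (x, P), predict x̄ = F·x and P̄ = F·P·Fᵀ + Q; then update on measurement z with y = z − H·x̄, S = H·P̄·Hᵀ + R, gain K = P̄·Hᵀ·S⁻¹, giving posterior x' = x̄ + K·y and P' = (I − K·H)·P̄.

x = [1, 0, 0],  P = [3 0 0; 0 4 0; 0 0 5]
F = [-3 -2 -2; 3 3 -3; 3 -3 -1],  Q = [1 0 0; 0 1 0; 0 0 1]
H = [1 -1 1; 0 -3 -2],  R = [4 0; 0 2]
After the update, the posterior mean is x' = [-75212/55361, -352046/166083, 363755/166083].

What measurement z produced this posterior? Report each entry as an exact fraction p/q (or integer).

x̄ = F·x = [-3, 3, 3]
P̄ = F·P·Fᵀ + Q = [64 -21 7; -21 109 6; 7 6 69]
S = H·P̄·Hᵀ + R = [290 232; 232 1331]
K = P̄·Hᵀ·S⁻¹ = [18514/55361 -41/1909; -43198/166083 -1199/5727; 64681/166083 -1060/5727]
x' − x̄ = [90871/55361, -850295/166083, -134494/166083] = K·y
y = (KᵀK)⁻¹·Kᵀ·(x' − x̄) = [6, 17]
z = y + H·x̄ = [6, 17] + [-3, -15] = [3, 2]

z = [3, 2]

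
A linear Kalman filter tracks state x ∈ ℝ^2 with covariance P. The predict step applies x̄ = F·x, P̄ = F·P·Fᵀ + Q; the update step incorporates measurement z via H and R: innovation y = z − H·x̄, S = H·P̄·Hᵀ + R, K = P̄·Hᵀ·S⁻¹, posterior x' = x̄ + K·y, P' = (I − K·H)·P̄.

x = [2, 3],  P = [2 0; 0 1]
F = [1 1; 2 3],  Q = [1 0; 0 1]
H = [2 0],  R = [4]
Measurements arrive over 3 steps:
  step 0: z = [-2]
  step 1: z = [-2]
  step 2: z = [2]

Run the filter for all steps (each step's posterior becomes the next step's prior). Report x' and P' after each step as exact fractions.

step 0: x̄ = F·x = [5, 13]
step 0: P̄ = F·P·Fᵀ + Q = [4 7; 7 18]
step 0: y = z − H·x̄ = [-12]
step 0: S = H·P̄·Hᵀ + R = [20]
step 0: K = P̄·Hᵀ·S⁻¹ = [2/5; 7/10]
step 0: x' = x̄ + K·y = [1/5, 23/5]
step 0: P' = (I − K·H)·P̄ = [4/5 7/5; 7/5 41/5]
step 1: x̄ = F·x = [24/5, 71/5]
step 1: P̄ = F·P·Fᵀ + Q = [64/5 166/5; 166/5 474/5]
step 1: y = z − H·x̄ = [-58/5]
step 1: S = H·P̄·Hᵀ + R = [276/5]
step 1: K = P̄·Hᵀ·S⁻¹ = [32/69; 83/69]
step 1: x' = x̄ + K·y = [-40/69, 17/69]
step 1: P' = (I − K·H)·P̄ = [64/69 166/69; 166/69 1030/69]
step 2: x̄ = F·x = [-1/3, -29/69]
step 2: P̄ = F·P·Fᵀ + Q = [65/3 176/3; 176/3 11587/69]
step 2: y = z − H·x̄ = [8/3]
step 2: S = H·P̄·Hᵀ + R = [272/3]
step 2: K = P̄·Hᵀ·S⁻¹ = [65/136; 22/17]
step 2: x' = x̄ + K·y = [16/17, 1185/391]
step 2: P' = (I − K·H)·P̄ = [65/68 44/17; 44/17 6289/391]

step 0: x' = [1/5, 23/5], P' = [4/5 7/5; 7/5 41/5]
step 1: x' = [-40/69, 17/69], P' = [64/69 166/69; 166/69 1030/69]
step 2: x' = [16/17, 1185/391], P' = [65/68 44/17; 44/17 6289/391]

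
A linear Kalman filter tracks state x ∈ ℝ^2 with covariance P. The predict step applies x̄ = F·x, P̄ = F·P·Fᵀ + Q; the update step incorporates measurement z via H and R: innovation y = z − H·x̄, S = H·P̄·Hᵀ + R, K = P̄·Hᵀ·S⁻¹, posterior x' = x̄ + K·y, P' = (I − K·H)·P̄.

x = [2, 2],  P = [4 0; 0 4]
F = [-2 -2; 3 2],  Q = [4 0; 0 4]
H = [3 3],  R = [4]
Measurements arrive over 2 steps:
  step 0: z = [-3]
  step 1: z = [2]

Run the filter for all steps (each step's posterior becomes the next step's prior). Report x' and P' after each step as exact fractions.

step 0: x' = [-197/28, 43/7], P' = [243/7 -244/7; -244/7 248/7]
step 1: x' = [6935/2719, -5338/2719], P' = [14380/2719 -14260/2719; -14260/2719 15336/2719]

step 0: x̄ = F·x = [-8, 10]
step 0: P̄ = F·P·Fᵀ + Q = [36 -40; -40 56]
step 0: y = z − H·x̄ = [-9]
step 0: S = H·P̄·Hᵀ + R = [112]
step 0: K = P̄·Hᵀ·S⁻¹ = [-3/28; 3/7]
step 0: x' = x̄ + K·y = [-197/28, 43/7]
step 0: P' = (I − K·H)·P̄ = [243/7 -244/7; -244/7 248/7]
step 1: x̄ = F·x = [25/14, -247/28]
step 1: P̄ = F·P·Fᵀ + Q = [40/7 -10/7; -10/7 279/7]
step 1: y = z − H·x̄ = [647/28]
step 1: S = H·P̄·Hᵀ + R = [2719/7]
step 1: K = P̄·Hᵀ·S⁻¹ = [90/2719; 807/2719]
step 1: x' = x̄ + K·y = [6935/2719, -5338/2719]
step 1: P' = (I − K·H)·P̄ = [14380/2719 -14260/2719; -14260/2719 15336/2719]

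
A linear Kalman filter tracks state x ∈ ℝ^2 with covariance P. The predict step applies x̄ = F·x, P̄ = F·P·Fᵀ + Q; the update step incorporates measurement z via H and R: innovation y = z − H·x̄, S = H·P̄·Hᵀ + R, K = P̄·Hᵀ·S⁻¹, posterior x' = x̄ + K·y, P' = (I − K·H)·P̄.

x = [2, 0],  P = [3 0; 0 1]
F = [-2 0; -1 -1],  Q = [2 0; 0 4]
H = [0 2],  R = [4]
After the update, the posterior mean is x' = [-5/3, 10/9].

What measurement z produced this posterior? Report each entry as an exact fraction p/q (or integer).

x̄ = F·x = [-4, -2]
P̄ = F·P·Fᵀ + Q = [14 6; 6 8]
S = H·P̄·Hᵀ + R = [36]
K = P̄·Hᵀ·S⁻¹ = [1/3; 4/9]
x' − x̄ = [7/3, 28/9] = K·y
y = (KᵀK)⁻¹·Kᵀ·(x' − x̄) = [7]
z = y + H·x̄ = [7] + [-4] = [3]

z = [3]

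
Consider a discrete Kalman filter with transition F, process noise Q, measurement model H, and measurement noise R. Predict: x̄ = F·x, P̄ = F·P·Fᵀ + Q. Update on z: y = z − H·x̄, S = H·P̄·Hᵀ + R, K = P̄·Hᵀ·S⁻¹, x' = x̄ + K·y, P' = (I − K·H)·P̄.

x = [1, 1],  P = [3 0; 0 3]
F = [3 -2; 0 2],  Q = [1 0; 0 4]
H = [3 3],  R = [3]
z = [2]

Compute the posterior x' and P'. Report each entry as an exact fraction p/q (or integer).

x' = [-99/97, 166/97]
P' = [1528/97 -1500/97; -1500/97 1504/97]

x̄ = F·x = [1, 2]
P̄ = F·P·Fᵀ + Q = [40 -12; -12 16]
y = z − H·x̄ = [-7]
S = H·P̄·Hᵀ + R = [291]
K = P̄·Hᵀ·S⁻¹ = [28/97; 4/97]
x' = x̄ + K·y = [-99/97, 166/97]
P' = (I − K·H)·P̄ = [1528/97 -1500/97; -1500/97 1504/97]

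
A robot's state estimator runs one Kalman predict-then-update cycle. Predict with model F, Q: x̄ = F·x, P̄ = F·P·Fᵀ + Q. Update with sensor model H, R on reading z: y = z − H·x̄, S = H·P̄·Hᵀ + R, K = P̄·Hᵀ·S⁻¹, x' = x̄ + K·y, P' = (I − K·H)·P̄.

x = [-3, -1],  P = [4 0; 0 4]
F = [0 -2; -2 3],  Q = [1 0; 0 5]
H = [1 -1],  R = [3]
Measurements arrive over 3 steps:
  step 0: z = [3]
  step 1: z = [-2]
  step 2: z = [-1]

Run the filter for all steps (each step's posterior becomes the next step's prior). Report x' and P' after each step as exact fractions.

step 0: x' = [414/125, 51/125], P' = [444/125 321/125; 321/125 564/125]
step 1: x' = [-38137/10581, -19444/10581], P' = [40912/10581 27469/10581; 27469/10581 44644/10581]
step 2: x' = [666647/275199, 910319/275199], P' = [1123328/275199 776183/275199; 776183/275199 1222892/275199]

step 0: x̄ = F·x = [2, 3]
step 0: P̄ = F·P·Fᵀ + Q = [17 -24; -24 57]
step 0: y = z − H·x̄ = [4]
step 0: S = H·P̄·Hᵀ + R = [125]
step 0: K = P̄·Hᵀ·S⁻¹ = [41/125; -81/125]
step 0: x' = x̄ + K·y = [414/125, 51/125]
step 0: P' = (I − K·H)·P̄ = [444/125 321/125; 321/125 564/125]
step 1: x̄ = F·x = [-102/125, -27/5]
step 1: P̄ = F·P·Fᵀ + Q = [2381/125 -84/5; -84/5 29]
step 1: y = z − H·x̄ = [-823/125]
step 1: S = H·P̄·Hᵀ + R = [10581/125]
step 1: K = P̄·Hᵀ·S⁻¹ = [4481/10581; -5725/10581]
step 1: x' = x̄ + K·y = [-38137/10581, -19444/10581]
step 1: P' = (I − K·H)·P̄ = [40912/10581 27469/10581; 27469/10581 44644/10581]
step 2: x̄ = F·x = [38888/10581, 17942/10581]
step 2: P̄ = F·P·Fᵀ + Q = [189157/10581 -157988/10581; -157988/10581 288721/10581]
step 2: y = z − H·x̄ = [-10509/3527]
step 2: S = H·P̄·Hᵀ + R = [275199/3527]
step 2: K = P̄·Hᵀ·S⁻¹ = [115715/275199; -148903/275199]
step 2: x' = x̄ + K·y = [666647/275199, 910319/275199]
step 2: P' = (I − K·H)·P̄ = [1123328/275199 776183/275199; 776183/275199 1222892/275199]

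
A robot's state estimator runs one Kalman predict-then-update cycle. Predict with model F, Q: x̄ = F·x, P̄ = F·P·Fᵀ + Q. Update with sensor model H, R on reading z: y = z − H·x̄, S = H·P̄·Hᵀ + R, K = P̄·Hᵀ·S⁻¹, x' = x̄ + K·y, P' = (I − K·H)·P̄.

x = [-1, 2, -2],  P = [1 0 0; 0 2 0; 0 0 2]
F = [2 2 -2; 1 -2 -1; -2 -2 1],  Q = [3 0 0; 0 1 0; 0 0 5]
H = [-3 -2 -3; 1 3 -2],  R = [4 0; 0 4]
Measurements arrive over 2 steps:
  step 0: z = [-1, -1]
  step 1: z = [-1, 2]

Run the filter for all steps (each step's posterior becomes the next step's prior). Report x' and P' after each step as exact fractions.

step 0: x' = [140886/30361, -99287/30361, -65445/30361], P' = [359220/30361 -242280/30361 -197596/30361; -242280/30361 172496/30361 133352/30361; -197596/30361 133352/30361 117656/30361]
step 1: x' = [-3758822933/6936050671, 641204947/630550061, 1471958784/6936050671], P' = [24088802811/6936050671 -1431358473/630550061 -12776323181/6936050671; -1431358473/630550061 1125984565/630550061 757990703/630550061; -12776323181/6936050671 757990703/630550061 8809598503/6936050671]

step 0: x̄ = F·x = [6, -3, -4]
step 0: P̄ = F·P·Fᵀ + Q = [23 -2 -16; -2 12 4; -16 4 19]
step 0: y = z − H·x̄ = [-1, -6]
step 0: S = H·P̄·Hᵀ + R = [166 -73; -73 215]
step 0: K = P̄·Hᵀ·S⁻¹ = [-78/30361 6893/30361; -4552/30361 2126/30361; -6721/30361 -8213/30361]
step 0: x' = x̄ + K·y = [140886/30361, -99287/30361, -65445/30361]
step 0: P' = (I − K·H)·P̄ = [359220/30361 -242280/30361 -197596/30361; -242280/30361 172496/30361 133352/30361; -197596/30361 133352/30361 117656/30361]
step 1: x̄ = F·x = [214088/30361, 404905/30361, -148643/30361]
step 1: P̄ = F·P·Fᵀ + Q = [1264283/30361 1805416/30361 -809400/30361; 1805416/30361 3094941/30361 -1223460/30361; -809400/30361 -1223460/30361 715061/30361]
step 1: y = z − H·x̄ = [975784/30361, -1665367/30361]
step 1: S = H·P̄·Hᵀ + R = [22729576/30361 -34242605/30361; -34242605/30361 60852056/30361]
step 1: K = P̄·Hᵀ·S⁻¹ = [-611888121/6936050671 601654891/6936050671; -57966455/630550061 107653454/630550061; -1193905358/6936050671 -1345456747/6936050671]
step 1: x' = x̄ + K·y = [-3758822933/6936050671, 641204947/630550061, 1471958784/6936050671]
step 1: P' = (I − K·H)·P̄ = [24088802811/6936050671 -1431358473/630550061 -12776323181/6936050671; -1431358473/630550061 1125984565/630550061 757990703/630550061; -12776323181/6936050671 757990703/630550061 8809598503/6936050671]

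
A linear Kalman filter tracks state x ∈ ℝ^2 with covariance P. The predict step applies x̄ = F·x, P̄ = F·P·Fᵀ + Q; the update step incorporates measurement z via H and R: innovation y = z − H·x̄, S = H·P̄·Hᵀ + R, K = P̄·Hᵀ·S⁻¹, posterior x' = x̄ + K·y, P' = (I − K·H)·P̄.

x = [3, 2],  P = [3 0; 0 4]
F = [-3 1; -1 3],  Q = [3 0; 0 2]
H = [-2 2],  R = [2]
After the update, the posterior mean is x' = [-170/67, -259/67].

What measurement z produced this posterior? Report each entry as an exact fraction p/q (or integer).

x̄ = F·x = [-7, 3]
P̄ = F·P·Fᵀ + Q = [34 21; 21 41]
S = H·P̄·Hᵀ + R = [134]
K = P̄·Hᵀ·S⁻¹ = [-13/67; 20/67]
x' − x̄ = [299/67, -460/67] = K·y
y = (KᵀK)⁻¹·Kᵀ·(x' − x̄) = [-23]
z = y + H·x̄ = [-23] + [20] = [-3]

z = [-3]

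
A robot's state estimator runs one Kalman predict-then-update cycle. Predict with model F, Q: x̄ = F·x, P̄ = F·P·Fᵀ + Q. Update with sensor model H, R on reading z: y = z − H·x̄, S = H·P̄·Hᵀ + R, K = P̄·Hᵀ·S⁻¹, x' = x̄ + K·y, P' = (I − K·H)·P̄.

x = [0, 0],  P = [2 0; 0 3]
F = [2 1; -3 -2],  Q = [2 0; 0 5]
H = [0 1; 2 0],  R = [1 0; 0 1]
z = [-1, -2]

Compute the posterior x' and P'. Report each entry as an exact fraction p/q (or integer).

x' = [-31/34, -487/612]
P' = [4/17 -1/34; -1/34 559/612]

x̄ = F·x = [0, 0]
P̄ = F·P·Fᵀ + Q = [13 -18; -18 35]
y = z − H·x̄ = [-1, -2]
S = H·P̄·Hᵀ + R = [36 -36; -36 53]
K = P̄·Hᵀ·S⁻¹ = [-1/34 8/17; 559/612 -1/17]
x' = x̄ + K·y = [-31/34, -487/612]
P' = (I − K·H)·P̄ = [4/17 -1/34; -1/34 559/612]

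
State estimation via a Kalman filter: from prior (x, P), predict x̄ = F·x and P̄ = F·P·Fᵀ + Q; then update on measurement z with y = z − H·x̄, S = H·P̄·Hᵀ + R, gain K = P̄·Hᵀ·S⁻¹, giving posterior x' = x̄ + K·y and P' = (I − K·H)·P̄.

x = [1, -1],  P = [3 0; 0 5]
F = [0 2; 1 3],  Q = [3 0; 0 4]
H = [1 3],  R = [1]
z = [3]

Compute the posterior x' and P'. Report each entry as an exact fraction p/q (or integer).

x̄ = F·x = [-2, -2]
P̄ = F·P·Fᵀ + Q = [23 30; 30 52]
y = z − H·x̄ = [11]
S = H·P̄·Hᵀ + R = [672]
K = P̄·Hᵀ·S⁻¹ = [113/672; 31/112]
x' = x̄ + K·y = [-101/672, 117/112]
P' = (I − K·H)·P̄ = [2687/672 -143/112; -143/112 29/56]

x' = [-101/672, 117/112]
P' = [2687/672 -143/112; -143/112 29/56]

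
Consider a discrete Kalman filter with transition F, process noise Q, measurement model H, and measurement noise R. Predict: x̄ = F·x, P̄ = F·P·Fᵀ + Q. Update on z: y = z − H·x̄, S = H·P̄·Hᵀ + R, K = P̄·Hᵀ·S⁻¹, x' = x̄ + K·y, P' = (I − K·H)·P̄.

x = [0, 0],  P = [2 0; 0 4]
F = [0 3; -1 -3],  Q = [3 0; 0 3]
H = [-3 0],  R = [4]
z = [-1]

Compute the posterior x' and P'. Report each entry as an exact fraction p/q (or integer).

x̄ = F·x = [0, 0]
P̄ = F·P·Fᵀ + Q = [39 -36; -36 41]
y = z − H·x̄ = [-1]
S = H·P̄·Hᵀ + R = [355]
K = P̄·Hᵀ·S⁻¹ = [-117/355; 108/355]
x' = x̄ + K·y = [117/355, -108/355]
P' = (I − K·H)·P̄ = [156/355 -144/355; -144/355 2891/355]

x' = [117/355, -108/355]
P' = [156/355 -144/355; -144/355 2891/355]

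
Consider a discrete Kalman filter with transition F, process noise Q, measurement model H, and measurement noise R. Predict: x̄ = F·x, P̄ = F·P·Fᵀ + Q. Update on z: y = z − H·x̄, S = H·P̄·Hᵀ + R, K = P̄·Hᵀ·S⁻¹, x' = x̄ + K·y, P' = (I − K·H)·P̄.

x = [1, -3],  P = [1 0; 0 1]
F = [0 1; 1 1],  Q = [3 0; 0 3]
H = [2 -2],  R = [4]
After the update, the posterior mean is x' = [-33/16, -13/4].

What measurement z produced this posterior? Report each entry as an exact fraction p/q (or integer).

z = [3]

x̄ = F·x = [-3, -2]
P̄ = F·P·Fᵀ + Q = [4 1; 1 5]
S = H·P̄·Hᵀ + R = [32]
K = P̄·Hᵀ·S⁻¹ = [3/16; -1/4]
x' − x̄ = [15/16, -5/4] = K·y
y = (KᵀK)⁻¹·Kᵀ·(x' − x̄) = [5]
z = y + H·x̄ = [5] + [-2] = [3]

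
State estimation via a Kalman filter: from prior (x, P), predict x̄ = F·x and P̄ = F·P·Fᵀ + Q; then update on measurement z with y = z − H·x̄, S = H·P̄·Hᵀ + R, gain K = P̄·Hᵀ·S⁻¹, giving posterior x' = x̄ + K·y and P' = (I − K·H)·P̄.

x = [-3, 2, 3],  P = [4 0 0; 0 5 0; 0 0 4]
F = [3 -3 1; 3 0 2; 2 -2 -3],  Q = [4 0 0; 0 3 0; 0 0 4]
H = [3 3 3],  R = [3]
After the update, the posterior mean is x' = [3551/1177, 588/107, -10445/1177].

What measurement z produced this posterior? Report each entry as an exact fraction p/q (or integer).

z = [-1]

x̄ = F·x = [-12, -3, -19]
P̄ = F·P·Fᵀ + Q = [89 44 42; 44 55 0; 42 0 76]
S = H·P̄·Hᵀ + R = [3531]
K = P̄·Hᵀ·S⁻¹ = [175/1177; 9/107; 118/1177]
x' − x̄ = [17675/1177, 909/107, 11918/1177] = K·y
y = (KᵀK)⁻¹·Kᵀ·(x' − x̄) = [101]
z = y + H·x̄ = [101] + [-102] = [-1]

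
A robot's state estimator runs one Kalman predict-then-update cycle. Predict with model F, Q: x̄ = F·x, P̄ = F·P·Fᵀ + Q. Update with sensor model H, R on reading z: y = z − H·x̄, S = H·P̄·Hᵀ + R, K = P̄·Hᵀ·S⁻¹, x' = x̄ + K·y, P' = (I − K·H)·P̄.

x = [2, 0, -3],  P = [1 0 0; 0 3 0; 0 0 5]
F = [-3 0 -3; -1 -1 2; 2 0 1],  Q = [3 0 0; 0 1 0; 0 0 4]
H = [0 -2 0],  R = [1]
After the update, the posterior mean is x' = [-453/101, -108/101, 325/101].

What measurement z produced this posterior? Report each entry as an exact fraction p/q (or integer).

z = [2]

x̄ = F·x = [3, -8, 1]
P̄ = F·P·Fᵀ + Q = [57 -27 -21; -27 25 8; -21 8 13]
S = H·P̄·Hᵀ + R = [101]
K = P̄·Hᵀ·S⁻¹ = [54/101; -50/101; -16/101]
x' − x̄ = [-756/101, 700/101, 224/101] = K·y
y = (KᵀK)⁻¹·Kᵀ·(x' − x̄) = [-14]
z = y + H·x̄ = [-14] + [16] = [2]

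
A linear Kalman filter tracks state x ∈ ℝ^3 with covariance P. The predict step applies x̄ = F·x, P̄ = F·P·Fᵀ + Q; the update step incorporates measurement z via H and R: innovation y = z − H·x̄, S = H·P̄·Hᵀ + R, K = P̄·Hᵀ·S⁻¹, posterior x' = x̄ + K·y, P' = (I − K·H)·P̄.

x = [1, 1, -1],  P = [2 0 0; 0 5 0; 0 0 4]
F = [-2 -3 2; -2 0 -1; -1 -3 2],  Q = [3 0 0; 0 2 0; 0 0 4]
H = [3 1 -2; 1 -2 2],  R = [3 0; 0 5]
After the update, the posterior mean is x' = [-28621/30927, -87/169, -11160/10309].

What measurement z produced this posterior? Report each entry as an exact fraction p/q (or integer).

z = [-1, -2]

x̄ = F·x = [-7, -1, -6]
P̄ = F·P·Fᵀ + Q = [72 0 65; 0 14 -4; 65 -4 67]
S = H·P̄·Hᵀ + R = [169 156; 156 693]
K = P̄·Hᵀ·S⁻¹ = [9362/30927 1594/7137; 38/169 -4/39; 801/10309 223/793]
x' − x̄ = [187868/30927, 82/169, 50694/10309] = K·y
y = (KᵀK)⁻¹·Kᵀ·(x' − x̄) = [9, 15]
z = y + H·x̄ = [9, 15] + [-10, -17] = [-1, -2]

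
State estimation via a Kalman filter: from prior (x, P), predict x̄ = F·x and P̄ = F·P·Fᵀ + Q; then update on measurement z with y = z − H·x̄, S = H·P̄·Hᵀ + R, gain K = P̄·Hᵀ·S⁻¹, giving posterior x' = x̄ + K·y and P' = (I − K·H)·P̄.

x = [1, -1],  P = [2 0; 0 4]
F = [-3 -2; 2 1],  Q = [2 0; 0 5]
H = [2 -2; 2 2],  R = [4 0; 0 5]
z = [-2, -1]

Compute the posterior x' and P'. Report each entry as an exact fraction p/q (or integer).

x' = [-1409/1957, 1191/3914]
P' = [1044/1957 56/1957; 56/1957 1993/3914]

x̄ = F·x = [-1, 1]
P̄ = F·P·Fᵀ + Q = [36 -20; -20 17]
y = z − H·x̄ = [2, -1]
S = H·P̄·Hᵀ + R = [376 76; 76 57]
K = P̄·Hᵀ·S⁻¹ = [26/103 440/1957; -99/412 421/1957]
x' = x̄ + K·y = [-1409/1957, 1191/3914]
P' = (I − K·H)·P̄ = [1044/1957 56/1957; 56/1957 1993/3914]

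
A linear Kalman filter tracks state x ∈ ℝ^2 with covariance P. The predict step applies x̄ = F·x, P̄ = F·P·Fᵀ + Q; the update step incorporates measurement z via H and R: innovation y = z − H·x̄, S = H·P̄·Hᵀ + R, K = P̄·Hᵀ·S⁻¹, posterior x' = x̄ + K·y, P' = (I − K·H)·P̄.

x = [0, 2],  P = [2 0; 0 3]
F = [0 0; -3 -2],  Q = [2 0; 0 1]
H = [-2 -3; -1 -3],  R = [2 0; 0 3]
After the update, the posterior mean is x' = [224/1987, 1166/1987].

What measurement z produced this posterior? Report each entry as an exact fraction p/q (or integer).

x̄ = F·x = [0, -4]
P̄ = F·P·Fᵀ + Q = [2 0; 0 31]
S = H·P̄·Hᵀ + R = [289 283; 283 284]
K = P̄·Hᵀ·S⁻¹ = [-570/1987 554/1987; -93/1987 -558/1987]
x' − x̄ = [224/1987, 9114/1987] = K·y
y = (KᵀK)⁻¹·Kᵀ·(x' − x̄) = [-14, -14]
z = y + H·x̄ = [-14, -14] + [12, 12] = [-2, -2]

z = [-2, -2]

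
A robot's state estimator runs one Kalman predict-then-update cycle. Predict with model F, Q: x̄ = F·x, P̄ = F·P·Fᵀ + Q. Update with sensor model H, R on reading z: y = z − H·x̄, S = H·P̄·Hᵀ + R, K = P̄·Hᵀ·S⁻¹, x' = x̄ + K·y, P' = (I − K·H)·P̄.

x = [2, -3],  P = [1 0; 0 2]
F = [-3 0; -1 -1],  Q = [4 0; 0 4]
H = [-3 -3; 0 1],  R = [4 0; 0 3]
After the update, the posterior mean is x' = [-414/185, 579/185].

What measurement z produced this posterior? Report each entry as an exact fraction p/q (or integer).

z = [-3, 3]

x̄ = F·x = [-6, 1]
P̄ = F·P·Fᵀ + Q = [13 3; 3 7]
S = H·P̄·Hᵀ + R = [238 -30; -30 10]
K = P̄·Hᵀ·S⁻¹ = [-39/148 -363/740; -9/148 383/740]
x' − x̄ = [696/185, 394/185] = K·y
y = (KᵀK)⁻¹·Kᵀ·(x' − x̄) = [-18, 2]
z = y + H·x̄ = [-18, 2] + [15, 1] = [-3, 3]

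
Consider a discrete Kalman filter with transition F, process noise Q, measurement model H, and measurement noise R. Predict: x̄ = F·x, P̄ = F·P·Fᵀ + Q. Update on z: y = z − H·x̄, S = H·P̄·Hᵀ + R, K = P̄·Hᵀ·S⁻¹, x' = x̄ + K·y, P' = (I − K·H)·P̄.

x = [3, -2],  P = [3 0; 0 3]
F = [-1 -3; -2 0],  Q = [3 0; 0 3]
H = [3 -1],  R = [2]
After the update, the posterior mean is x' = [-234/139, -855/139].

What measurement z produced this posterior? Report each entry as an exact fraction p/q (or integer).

z = [1]

x̄ = F·x = [3, -6]
P̄ = F·P·Fᵀ + Q = [33 6; 6 15]
S = H·P̄·Hᵀ + R = [278]
K = P̄·Hᵀ·S⁻¹ = [93/278; 3/278]
x' − x̄ = [-651/139, -21/139] = K·y
y = (KᵀK)⁻¹·Kᵀ·(x' − x̄) = [-14]
z = y + H·x̄ = [-14] + [15] = [1]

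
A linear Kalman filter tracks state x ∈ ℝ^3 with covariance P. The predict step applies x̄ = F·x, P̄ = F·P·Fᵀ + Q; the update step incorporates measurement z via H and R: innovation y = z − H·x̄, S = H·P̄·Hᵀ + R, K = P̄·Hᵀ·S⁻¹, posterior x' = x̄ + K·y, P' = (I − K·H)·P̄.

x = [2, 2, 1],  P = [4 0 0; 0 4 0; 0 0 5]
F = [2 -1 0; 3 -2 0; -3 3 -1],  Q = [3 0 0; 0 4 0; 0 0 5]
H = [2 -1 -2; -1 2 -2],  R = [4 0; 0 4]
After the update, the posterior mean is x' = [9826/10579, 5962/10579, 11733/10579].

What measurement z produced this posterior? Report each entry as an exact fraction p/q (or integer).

z = [-1, -2]

x̄ = F·x = [2, 2, -1]
P̄ = F·P·Fᵀ + Q = [23 32 -36; 32 56 -60; -36 -60 82]
S = H·P̄·Hᵀ + R = [400 522; 522 787]
K = P̄·Hᵀ·S⁻¹ = [2174/10579 77/10579; -916/10579 3296/10579; -2264/10579 -1832/10579]
x' − x̄ = [-11332/10579, -15196/10579, 22312/10579] = K·y
y = (KᵀK)⁻¹·Kᵀ·(x' − x̄) = [-5, -6]
z = y + H·x̄ = [-5, -6] + [4, 4] = [-1, -2]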